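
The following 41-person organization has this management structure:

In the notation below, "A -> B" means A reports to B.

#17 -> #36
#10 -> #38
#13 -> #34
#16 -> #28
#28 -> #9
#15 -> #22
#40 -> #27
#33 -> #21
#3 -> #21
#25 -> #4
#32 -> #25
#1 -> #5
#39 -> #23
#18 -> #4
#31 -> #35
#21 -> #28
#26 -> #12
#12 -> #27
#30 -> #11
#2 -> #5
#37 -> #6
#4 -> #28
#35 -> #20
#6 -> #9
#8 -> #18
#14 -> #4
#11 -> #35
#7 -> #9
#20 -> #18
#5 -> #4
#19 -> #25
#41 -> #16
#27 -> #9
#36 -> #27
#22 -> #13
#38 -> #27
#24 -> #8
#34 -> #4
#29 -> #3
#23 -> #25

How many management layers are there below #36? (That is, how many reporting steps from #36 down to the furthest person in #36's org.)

The longest chain under #36 runs #36 → #17, which is 1 level below #36.

1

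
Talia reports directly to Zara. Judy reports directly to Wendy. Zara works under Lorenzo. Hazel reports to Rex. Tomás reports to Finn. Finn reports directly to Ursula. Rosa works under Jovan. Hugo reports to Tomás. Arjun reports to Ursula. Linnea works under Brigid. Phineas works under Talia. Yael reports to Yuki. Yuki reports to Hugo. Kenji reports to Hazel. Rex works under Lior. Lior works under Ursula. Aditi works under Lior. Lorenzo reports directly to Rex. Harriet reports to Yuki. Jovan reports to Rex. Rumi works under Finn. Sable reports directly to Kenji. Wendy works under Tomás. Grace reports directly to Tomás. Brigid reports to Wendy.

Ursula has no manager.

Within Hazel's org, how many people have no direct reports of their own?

The only person in Hazel's organization with no one reporting to them is Sable. That is 1.

1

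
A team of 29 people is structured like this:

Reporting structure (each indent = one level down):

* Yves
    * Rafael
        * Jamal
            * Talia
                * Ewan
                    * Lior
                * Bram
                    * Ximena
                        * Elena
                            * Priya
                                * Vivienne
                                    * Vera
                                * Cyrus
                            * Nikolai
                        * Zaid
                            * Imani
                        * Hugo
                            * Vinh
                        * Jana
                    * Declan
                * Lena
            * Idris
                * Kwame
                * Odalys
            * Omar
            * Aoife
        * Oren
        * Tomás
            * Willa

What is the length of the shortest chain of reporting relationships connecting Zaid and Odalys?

Zaid is 4 levels below Jamal, and Odalys is 2 levels below Jamal (their lowest common manager). The shortest path runs up from Zaid to Jamal and back down to Odalys: 4 + 2 = 6 links.

6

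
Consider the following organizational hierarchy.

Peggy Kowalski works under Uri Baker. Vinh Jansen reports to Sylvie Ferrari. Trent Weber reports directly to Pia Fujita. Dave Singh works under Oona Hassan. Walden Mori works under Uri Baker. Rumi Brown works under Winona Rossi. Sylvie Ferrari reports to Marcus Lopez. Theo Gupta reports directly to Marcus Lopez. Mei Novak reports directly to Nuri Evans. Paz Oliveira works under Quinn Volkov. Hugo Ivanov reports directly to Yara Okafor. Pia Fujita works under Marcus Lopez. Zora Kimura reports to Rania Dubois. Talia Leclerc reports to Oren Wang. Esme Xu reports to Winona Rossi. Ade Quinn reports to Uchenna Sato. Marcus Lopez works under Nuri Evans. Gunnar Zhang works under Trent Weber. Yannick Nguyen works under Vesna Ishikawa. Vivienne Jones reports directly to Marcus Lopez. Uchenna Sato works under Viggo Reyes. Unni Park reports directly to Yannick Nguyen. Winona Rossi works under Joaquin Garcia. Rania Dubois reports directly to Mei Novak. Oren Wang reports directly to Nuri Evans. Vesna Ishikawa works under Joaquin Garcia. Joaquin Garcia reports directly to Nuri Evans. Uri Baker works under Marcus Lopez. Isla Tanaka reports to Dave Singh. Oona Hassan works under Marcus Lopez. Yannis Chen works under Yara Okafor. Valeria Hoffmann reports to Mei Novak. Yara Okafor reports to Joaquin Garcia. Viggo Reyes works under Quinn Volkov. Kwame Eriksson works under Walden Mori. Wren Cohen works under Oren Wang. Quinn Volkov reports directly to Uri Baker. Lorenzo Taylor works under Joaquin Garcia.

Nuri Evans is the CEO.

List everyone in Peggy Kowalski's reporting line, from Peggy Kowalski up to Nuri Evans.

Peggy Kowalski reports to Uri Baker. Uri Baker reports to Marcus Lopez. Marcus Lopez reports to Nuri Evans. Nuri Evans is at the top.

Peggy Kowalski -> Uri Baker -> Marcus Lopez -> Nuri Evans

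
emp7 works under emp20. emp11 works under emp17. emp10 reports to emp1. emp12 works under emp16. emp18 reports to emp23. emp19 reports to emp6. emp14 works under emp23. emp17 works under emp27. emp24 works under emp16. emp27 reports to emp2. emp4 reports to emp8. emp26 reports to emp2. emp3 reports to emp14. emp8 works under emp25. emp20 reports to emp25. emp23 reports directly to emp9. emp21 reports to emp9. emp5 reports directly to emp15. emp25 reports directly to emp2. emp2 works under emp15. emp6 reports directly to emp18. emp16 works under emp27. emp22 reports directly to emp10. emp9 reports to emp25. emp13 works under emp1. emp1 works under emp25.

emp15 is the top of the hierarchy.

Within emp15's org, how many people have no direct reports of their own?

12

The people in emp15's organization with no one reporting to them are emp5, emp26, emp4, emp22, emp13, emp3, emp19, emp21, emp7, emp24, emp12, emp11. That is 12.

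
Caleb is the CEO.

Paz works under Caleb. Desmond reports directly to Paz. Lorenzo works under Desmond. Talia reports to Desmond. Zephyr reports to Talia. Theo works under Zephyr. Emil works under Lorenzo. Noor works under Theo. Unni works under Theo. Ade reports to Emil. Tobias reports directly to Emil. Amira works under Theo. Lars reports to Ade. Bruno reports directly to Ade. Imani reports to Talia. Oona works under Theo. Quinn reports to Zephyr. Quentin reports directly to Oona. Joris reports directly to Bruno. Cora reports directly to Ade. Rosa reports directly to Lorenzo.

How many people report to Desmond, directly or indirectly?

Desmond directly manages Lorenzo, Talia. Under Lorenzo: Rosa, Emil, Tobias, Ade, Cora, Bruno, Joris, Lars (8). Under Talia: Imani, Zephyr, Quinn, Theo, Oona, Quentin, Amira, Unni, Noor (9). So Desmond's organization is 2 direct reports plus everyone under them: 9 + 10 = 19.

19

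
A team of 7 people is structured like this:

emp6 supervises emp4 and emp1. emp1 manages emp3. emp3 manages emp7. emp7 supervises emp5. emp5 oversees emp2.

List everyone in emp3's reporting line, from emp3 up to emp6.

emp3 -> emp1 -> emp6

emp3 reports to emp1. emp1 reports to emp6. emp6 is at the top.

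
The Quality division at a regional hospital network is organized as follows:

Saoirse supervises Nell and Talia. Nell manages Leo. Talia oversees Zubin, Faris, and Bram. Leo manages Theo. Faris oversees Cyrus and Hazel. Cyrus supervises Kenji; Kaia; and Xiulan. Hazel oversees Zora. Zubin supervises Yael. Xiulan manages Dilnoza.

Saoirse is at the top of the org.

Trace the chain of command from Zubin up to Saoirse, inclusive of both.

Zubin reports to Talia. Talia reports to Saoirse. Saoirse is at the top.

Zubin -> Talia -> Saoirse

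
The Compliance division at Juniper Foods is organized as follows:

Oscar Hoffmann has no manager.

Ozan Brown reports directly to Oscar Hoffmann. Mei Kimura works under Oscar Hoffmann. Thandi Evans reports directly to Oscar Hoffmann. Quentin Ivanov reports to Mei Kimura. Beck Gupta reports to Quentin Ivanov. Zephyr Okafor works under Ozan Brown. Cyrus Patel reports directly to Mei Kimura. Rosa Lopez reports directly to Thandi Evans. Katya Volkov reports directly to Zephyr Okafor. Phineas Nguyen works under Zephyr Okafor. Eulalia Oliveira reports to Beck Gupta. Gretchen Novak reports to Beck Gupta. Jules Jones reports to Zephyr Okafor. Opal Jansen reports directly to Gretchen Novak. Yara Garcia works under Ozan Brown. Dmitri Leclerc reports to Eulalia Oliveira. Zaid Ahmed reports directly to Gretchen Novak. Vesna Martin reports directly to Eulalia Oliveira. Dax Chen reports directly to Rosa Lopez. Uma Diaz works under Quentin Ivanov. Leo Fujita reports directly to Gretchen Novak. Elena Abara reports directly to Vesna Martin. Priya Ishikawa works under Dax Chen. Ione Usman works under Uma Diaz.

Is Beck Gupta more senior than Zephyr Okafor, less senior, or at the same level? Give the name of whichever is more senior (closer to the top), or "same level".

Zephyr Okafor

Beck Gupta is 3 levels below Oscar Hoffmann; Zephyr Okafor is 2. Zephyr Okafor is higher.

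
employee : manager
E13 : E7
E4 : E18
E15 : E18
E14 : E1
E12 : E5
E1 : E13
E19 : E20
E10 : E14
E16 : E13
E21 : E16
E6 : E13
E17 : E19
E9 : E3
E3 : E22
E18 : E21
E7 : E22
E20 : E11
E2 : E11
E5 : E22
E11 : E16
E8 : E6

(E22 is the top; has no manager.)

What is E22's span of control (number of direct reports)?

3

E22 directly manages E7, E5, E3. That is 3 direct reports.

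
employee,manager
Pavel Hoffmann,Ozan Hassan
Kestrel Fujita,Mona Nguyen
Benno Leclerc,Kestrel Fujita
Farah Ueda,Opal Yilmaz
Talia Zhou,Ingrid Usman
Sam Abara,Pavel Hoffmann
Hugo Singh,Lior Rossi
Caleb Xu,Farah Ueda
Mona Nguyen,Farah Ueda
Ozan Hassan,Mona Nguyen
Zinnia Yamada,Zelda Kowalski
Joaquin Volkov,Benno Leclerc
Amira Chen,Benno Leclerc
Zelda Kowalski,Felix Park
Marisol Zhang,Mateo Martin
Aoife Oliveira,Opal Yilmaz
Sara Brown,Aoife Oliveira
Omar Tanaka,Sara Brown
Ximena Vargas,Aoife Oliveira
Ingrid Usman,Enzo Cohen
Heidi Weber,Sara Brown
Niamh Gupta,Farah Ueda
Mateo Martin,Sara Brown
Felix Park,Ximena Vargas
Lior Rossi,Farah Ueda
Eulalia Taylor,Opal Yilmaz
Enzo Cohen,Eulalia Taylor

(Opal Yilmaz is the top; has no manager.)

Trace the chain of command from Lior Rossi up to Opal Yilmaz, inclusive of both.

Lior Rossi -> Farah Ueda -> Opal Yilmaz

Lior Rossi reports to Farah Ueda. Farah Ueda reports to Opal Yilmaz. Opal Yilmaz is at the top.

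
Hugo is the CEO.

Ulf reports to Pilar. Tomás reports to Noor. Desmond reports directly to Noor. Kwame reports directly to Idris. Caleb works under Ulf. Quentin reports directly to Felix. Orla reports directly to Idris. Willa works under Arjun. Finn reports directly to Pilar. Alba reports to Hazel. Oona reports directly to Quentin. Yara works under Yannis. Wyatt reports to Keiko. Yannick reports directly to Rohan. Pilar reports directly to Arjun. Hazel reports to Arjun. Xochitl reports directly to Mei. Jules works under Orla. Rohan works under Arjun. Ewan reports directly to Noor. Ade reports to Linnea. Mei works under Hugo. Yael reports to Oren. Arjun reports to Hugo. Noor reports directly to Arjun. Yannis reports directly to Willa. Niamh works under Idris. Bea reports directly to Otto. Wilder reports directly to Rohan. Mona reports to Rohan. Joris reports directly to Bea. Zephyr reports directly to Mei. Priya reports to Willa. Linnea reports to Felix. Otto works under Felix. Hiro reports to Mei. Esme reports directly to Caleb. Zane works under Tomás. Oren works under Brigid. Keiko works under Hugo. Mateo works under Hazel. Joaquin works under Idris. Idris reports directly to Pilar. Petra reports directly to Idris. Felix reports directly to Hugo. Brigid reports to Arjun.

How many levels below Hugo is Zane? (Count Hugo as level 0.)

Chain from Zane up to Hugo: Zane → Tomás → Noor → Arjun → Hugo. That is 4 steps up, so Zane is 4 levels below Hugo.

4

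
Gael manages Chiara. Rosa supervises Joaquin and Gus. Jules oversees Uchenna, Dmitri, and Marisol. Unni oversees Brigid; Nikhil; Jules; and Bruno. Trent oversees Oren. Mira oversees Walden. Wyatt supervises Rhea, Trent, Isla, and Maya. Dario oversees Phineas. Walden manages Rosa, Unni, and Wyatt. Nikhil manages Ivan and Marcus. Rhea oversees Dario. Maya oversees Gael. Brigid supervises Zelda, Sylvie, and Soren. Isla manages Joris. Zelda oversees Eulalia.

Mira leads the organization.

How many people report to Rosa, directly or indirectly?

2

Rosa directly manages Joaquin, Gus. Joaquin has no reports. Gus has no reports. So Rosa's organization is 2 direct reports plus everyone under them: 1 + 1 = 2.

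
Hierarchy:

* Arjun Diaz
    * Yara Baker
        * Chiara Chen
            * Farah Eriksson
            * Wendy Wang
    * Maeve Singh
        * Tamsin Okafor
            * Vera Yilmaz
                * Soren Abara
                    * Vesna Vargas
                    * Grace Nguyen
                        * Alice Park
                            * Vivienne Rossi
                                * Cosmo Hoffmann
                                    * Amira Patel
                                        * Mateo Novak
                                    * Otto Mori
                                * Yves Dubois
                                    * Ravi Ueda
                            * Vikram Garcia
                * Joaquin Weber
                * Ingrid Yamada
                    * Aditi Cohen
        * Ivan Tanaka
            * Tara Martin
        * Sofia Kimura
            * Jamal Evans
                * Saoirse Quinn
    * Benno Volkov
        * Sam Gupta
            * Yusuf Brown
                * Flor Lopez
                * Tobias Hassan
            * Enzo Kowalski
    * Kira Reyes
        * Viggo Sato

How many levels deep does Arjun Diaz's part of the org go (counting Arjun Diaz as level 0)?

10

The longest chain under Arjun Diaz runs Arjun Diaz → Maeve Singh → Tamsin Okafor → Vera Yilmaz → Soren Abara → Grace Nguyen → Alice Park → Vivienne Rossi → Cosmo Hoffmann → Amira Patel → Mateo Novak, which is 10 levels below Arjun Diaz.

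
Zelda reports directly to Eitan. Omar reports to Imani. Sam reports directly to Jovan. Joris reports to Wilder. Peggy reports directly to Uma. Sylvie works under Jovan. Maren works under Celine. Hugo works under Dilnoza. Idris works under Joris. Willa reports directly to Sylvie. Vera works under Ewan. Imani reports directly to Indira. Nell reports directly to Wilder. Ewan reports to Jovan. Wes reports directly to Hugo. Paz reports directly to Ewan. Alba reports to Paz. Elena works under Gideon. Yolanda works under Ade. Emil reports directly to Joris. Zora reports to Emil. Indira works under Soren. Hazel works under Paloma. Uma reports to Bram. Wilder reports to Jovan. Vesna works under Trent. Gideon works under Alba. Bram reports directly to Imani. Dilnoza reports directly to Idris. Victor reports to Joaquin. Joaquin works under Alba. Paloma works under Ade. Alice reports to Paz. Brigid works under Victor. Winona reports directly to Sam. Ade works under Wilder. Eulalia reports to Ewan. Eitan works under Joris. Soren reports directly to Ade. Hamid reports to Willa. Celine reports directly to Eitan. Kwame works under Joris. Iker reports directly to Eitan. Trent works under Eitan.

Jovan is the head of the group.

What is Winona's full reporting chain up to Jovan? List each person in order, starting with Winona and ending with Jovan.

Winona -> Sam -> Jovan

Winona reports to Sam. Sam reports to Jovan. Jovan is at the top.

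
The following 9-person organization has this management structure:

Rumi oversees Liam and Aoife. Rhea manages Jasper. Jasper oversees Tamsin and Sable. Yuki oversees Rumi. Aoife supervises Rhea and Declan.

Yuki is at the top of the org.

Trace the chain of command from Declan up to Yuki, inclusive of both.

Declan -> Aoife -> Rumi -> Yuki

Declan reports to Aoife. Aoife reports to Rumi. Rumi reports to Yuki. Yuki is at the top.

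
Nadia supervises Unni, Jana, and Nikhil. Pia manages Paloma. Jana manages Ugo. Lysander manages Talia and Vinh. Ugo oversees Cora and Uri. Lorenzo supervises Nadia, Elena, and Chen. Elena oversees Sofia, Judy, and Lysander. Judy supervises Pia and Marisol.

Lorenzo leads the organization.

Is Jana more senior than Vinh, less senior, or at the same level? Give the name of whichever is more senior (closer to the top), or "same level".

Jana is 2 levels below Lorenzo; Vinh is 3. Jana is higher.

Jana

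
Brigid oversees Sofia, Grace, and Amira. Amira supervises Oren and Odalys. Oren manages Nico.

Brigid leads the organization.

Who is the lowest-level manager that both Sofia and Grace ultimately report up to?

Sofia's chain of managers is Brigid. Grace's chain of managers is Brigid. The first manager that appears in both chains is Brigid.

Brigid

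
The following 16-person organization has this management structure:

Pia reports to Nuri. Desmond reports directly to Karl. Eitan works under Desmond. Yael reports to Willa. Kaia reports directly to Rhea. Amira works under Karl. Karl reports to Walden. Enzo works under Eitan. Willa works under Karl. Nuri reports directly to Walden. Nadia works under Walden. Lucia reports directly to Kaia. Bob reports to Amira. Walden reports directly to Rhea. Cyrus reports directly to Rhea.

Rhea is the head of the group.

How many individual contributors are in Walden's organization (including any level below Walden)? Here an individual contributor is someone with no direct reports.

5

The people in Walden's organization with no one reporting to them are Pia, Yael, Bob, Enzo, Nadia. That is 5.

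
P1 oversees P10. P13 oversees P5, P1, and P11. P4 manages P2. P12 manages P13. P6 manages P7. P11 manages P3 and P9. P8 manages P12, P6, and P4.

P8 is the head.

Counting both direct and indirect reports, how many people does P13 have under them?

6

P13 directly manages P1, P5, P11. Under P1: P10 (1). P5 has no reports. Under P11: P3, P9 (2). So P13's organization is 3 direct reports plus everyone under them: 2 + 1 + 3 = 6.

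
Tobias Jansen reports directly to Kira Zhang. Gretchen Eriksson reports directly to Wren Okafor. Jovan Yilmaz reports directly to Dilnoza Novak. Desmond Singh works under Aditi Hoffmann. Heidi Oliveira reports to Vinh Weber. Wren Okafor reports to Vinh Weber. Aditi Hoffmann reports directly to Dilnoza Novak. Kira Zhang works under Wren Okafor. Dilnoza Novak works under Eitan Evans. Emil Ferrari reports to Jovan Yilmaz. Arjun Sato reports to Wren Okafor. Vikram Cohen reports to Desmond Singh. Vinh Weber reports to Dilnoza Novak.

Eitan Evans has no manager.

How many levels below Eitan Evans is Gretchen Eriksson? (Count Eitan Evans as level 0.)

Chain from Gretchen Eriksson up to Eitan Evans: Gretchen Eriksson → Wren Okafor → Vinh Weber → Dilnoza Novak → Eitan Evans. That is 4 steps up, so Gretchen Eriksson is 4 levels below Eitan Evans.

4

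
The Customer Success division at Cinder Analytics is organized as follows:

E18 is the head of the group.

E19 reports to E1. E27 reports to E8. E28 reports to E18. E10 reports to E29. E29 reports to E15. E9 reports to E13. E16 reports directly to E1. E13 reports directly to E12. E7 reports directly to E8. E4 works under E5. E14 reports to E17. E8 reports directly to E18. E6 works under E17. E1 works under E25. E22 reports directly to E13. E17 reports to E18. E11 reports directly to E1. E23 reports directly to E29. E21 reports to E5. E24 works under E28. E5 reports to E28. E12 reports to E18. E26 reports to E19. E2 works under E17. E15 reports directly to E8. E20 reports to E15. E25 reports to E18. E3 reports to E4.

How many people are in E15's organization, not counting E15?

E15 directly manages E20, E29. E20 has no reports. Under E29: E10, E23 (2). So E15's organization is 2 direct reports plus everyone under them: 1 + 3 = 4.

4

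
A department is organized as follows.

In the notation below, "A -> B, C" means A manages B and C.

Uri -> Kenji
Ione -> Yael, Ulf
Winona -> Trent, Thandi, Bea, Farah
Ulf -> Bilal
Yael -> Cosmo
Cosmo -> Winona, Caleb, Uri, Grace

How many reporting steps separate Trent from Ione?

Chain from Trent up to Ione: Trent → Winona → Cosmo → Yael → Ione. That is 4 steps up, so Trent is 4 levels below Ione.

4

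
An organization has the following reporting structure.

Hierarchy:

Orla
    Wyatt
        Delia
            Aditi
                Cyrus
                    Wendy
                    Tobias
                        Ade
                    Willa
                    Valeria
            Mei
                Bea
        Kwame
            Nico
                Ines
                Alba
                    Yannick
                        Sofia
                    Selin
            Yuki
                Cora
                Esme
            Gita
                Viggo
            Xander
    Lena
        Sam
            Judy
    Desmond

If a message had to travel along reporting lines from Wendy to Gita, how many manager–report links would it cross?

6

Wendy is 4 levels below Wyatt, and Gita is 2 levels below Wyatt (their lowest common manager). The shortest path runs up from Wendy to Wyatt and back down to Gita: 4 + 2 = 6 links.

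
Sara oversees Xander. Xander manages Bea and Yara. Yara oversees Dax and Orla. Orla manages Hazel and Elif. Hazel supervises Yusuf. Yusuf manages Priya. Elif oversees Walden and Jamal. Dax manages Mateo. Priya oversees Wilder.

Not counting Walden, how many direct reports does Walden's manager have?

Walden reports to Elif. Elif's other direct reports are Jamal — 1 peer.

1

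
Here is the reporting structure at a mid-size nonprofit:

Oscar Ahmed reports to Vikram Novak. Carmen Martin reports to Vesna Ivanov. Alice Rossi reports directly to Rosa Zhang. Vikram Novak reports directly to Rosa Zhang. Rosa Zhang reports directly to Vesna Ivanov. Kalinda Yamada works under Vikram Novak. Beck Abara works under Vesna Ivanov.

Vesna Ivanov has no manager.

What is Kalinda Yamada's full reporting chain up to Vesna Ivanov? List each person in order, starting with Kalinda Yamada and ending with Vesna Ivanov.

Kalinda Yamada -> Vikram Novak -> Rosa Zhang -> Vesna Ivanov

Kalinda Yamada reports to Vikram Novak. Vikram Novak reports to Rosa Zhang. Rosa Zhang reports to Vesna Ivanov. Vesna Ivanov is at the top.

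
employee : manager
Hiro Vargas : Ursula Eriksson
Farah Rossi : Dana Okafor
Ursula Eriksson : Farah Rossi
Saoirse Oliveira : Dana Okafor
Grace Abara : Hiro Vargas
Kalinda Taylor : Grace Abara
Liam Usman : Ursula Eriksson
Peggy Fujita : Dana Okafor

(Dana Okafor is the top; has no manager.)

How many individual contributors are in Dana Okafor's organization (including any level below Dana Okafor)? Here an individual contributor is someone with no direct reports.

4

The people in Dana Okafor's organization with no one reporting to them are Peggy Fujita, Saoirse Oliveira, Liam Usman, Kalinda Taylor. That is 4.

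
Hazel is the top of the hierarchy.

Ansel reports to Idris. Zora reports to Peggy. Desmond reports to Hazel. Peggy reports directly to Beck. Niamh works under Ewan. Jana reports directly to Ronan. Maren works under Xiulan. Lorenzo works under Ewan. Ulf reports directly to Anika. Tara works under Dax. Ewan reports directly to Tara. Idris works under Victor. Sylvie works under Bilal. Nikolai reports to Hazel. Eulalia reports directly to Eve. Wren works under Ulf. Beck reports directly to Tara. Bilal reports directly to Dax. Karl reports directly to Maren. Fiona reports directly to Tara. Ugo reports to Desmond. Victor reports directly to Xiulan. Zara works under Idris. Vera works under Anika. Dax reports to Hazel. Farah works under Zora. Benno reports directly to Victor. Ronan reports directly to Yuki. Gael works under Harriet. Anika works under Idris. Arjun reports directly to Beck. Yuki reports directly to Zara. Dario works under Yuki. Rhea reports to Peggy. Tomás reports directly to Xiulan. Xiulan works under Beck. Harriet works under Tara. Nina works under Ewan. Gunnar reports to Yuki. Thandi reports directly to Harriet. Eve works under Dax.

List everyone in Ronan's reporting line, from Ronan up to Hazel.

Ronan -> Yuki -> Zara -> Idris -> Victor -> Xiulan -> Beck -> Tara -> Dax -> Hazel

Ronan reports to Yuki. Yuki reports to Zara. Zara reports to Idris. Idris reports to Victor. Victor reports to Xiulan. Xiulan reports to Beck. Beck reports to Tara. Tara reports to Dax. Dax reports to Hazel. Hazel is at the top.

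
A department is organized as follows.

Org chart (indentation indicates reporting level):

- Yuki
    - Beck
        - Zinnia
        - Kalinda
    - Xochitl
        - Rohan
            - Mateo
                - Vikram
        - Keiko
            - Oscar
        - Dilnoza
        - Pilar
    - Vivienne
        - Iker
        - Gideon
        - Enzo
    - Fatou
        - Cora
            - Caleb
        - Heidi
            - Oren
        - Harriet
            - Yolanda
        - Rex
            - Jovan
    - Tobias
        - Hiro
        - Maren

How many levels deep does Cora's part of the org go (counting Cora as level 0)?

The longest chain under Cora runs Cora → Caleb, which is 1 level below Cora.

1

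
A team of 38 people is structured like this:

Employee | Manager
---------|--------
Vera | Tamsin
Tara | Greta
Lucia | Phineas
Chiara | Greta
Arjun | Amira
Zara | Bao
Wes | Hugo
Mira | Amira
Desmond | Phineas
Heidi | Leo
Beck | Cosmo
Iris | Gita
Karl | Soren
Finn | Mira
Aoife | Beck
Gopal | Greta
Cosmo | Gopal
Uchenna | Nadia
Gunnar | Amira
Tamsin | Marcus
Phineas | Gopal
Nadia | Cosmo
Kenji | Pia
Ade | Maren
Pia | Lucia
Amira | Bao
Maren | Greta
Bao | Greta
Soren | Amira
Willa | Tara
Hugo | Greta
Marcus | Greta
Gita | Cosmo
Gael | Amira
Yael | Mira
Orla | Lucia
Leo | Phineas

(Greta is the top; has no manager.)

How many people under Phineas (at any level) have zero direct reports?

4

The people in Phineas's organization with no one reporting to them are Heidi, Desmond, Orla, Kenji. That is 4.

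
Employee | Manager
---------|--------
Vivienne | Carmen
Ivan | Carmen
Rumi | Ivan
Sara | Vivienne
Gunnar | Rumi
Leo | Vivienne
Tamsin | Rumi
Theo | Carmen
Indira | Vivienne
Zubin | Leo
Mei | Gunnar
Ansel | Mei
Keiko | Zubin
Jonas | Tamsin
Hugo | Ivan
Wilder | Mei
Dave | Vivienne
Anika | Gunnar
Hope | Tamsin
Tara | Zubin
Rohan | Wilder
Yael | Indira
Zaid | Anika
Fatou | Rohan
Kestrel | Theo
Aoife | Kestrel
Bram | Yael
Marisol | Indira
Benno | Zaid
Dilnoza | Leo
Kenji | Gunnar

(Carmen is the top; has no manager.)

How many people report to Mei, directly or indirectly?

Mei directly manages Ansel, Wilder. Ansel has no reports. Under Wilder: Rohan, Fatou (2). So Mei's organization is 2 direct reports plus everyone under them: 1 + 3 = 4.

4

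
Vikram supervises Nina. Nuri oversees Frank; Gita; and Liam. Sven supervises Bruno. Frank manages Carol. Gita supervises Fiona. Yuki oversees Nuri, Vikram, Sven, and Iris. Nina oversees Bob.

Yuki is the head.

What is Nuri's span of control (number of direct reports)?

Nuri directly manages Frank, Gita, Liam. That is 3 direct reports.

3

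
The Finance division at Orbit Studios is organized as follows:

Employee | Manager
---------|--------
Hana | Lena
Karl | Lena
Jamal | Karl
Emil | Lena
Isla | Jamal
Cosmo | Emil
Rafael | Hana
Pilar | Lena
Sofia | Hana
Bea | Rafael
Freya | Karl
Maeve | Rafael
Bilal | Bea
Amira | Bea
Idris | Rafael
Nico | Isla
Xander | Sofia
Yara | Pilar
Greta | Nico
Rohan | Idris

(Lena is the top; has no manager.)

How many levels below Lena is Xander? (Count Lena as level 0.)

3

Chain from Xander up to Lena: Xander → Sofia → Hana → Lena. That is 3 steps up, so Xander is 3 levels below Lena.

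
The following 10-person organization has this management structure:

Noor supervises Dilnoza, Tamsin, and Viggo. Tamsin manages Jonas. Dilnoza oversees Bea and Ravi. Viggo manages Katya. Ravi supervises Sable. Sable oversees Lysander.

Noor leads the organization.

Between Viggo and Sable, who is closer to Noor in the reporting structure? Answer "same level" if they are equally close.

Viggo is 1 level below Noor; Sable is 3. Viggo is higher.

Viggo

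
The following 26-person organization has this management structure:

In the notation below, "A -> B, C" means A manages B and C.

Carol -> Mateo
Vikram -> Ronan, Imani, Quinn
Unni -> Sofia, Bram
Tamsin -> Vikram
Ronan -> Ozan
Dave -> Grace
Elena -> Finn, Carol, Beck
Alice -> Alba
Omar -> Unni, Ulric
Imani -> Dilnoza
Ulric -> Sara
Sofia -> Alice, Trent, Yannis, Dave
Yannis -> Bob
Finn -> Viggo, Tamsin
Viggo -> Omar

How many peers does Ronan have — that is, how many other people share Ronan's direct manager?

2

Ronan reports to Vikram. Vikram's other direct reports are Imani, Quinn — 2 peers.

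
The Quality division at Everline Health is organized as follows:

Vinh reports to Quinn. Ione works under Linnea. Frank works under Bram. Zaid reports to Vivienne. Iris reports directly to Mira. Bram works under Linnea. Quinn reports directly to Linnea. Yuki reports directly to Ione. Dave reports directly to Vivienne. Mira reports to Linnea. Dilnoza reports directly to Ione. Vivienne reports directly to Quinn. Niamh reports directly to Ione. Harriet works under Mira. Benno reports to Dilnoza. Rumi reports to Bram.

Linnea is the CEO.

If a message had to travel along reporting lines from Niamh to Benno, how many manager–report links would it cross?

Niamh is 1 level below Ione, and Benno is 2 levels below Ione (their lowest common manager). The shortest path runs up from Niamh to Ione and back down to Benno: 1 + 2 = 3 links.

3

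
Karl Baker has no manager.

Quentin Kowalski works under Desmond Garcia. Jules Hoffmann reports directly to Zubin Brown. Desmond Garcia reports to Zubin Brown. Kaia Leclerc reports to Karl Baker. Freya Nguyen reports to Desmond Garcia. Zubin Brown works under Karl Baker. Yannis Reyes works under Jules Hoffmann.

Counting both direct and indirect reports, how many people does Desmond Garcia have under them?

Desmond Garcia directly manages Freya Nguyen, Quentin Kowalski. Freya Nguyen has no reports. Quentin Kowalski has no reports. So Desmond Garcia's organization is 2 direct reports plus everyone under them: 1 + 1 = 2.

2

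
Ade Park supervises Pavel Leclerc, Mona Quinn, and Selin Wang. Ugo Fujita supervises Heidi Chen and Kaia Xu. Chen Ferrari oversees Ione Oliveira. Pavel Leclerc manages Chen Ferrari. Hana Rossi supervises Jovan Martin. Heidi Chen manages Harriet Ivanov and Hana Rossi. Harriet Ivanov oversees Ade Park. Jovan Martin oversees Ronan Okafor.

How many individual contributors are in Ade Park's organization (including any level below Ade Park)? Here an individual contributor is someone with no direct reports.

3

The people in Ade Park's organization with no one reporting to them are Selin Wang, Mona Quinn, Ione Oliveira. That is 3.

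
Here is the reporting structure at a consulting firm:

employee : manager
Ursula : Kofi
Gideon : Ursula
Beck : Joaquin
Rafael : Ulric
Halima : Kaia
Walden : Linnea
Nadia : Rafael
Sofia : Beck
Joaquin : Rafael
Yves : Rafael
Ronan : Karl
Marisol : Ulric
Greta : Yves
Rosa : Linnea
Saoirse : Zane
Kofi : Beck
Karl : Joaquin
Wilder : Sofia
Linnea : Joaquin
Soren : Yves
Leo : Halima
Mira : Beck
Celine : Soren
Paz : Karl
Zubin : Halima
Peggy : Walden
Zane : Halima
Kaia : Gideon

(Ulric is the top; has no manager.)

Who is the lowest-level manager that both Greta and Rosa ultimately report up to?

Rafael

Greta's chain of managers is Yves, Rafael, Ulric. Rosa's chain of managers is Linnea, Joaquin, Rafael, Ulric. The first manager that appears in both chains is Rafael.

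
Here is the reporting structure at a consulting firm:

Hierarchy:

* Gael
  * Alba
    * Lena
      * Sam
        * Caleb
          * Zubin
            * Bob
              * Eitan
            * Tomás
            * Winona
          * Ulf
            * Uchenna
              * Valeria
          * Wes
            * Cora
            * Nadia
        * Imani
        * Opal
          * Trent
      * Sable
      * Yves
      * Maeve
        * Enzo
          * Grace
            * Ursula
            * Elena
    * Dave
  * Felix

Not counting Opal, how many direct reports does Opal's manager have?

Opal reports to Sam. Sam's other direct reports are Caleb, Imani — 2 peers.

2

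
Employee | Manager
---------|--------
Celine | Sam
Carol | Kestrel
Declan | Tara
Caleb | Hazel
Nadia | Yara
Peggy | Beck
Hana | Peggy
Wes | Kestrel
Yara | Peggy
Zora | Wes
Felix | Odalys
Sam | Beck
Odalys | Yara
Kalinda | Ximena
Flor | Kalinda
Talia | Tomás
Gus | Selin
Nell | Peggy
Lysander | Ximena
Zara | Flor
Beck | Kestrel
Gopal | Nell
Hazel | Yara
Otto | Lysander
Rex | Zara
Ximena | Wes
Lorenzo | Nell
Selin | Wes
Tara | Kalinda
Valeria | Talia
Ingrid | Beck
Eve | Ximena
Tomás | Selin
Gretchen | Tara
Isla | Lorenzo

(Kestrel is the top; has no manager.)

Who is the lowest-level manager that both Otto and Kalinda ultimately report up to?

Otto's chain of managers is Lysander, Ximena, Wes, Kestrel. Kalinda's chain of managers is Ximena, Wes, Kestrel. The first manager that appears in both chains is Ximena.

Ximena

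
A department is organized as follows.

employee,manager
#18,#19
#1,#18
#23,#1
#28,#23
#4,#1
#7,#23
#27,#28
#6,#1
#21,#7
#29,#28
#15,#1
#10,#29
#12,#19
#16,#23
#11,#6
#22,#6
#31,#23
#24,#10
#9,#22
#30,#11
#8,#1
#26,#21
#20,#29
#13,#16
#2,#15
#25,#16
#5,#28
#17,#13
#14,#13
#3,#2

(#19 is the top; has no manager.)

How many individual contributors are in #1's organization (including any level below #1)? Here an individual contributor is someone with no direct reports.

14

The people in #1's organization with no one reporting to them are #8, #3, #9, #30, #4, #31, #25, #14, #17, #26, #5, #20, #24, #27. That is 14.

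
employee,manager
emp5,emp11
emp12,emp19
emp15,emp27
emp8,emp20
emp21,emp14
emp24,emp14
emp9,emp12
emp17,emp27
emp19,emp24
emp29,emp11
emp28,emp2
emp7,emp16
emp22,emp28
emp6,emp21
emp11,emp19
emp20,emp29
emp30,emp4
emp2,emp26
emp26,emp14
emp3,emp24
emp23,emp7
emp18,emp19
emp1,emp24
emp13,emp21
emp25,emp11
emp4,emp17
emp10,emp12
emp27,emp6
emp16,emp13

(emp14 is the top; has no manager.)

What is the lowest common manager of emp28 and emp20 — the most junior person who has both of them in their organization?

emp14

emp28's chain of managers is emp2, emp26, emp14. emp20's chain of managers is emp29, emp11, emp19, emp24, emp14. The first manager that appears in both chains is emp14.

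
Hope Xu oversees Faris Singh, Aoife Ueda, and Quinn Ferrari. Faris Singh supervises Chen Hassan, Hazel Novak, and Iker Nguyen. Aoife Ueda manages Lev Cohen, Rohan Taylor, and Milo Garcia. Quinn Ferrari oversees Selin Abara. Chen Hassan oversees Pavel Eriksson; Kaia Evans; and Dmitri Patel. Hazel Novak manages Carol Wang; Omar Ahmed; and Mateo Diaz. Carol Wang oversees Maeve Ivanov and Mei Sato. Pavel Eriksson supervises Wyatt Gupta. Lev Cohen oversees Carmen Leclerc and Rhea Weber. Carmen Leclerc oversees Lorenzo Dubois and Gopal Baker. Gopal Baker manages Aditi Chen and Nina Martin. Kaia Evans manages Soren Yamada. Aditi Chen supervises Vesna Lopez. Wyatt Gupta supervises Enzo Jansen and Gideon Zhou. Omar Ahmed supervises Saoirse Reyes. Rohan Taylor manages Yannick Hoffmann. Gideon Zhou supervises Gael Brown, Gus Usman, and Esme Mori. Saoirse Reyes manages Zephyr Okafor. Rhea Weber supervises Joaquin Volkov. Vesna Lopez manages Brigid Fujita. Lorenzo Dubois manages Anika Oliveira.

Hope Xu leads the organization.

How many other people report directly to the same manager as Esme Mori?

Esme Mori reports to Gideon Zhou. Gideon Zhou's other direct reports are Gus Usman, Gael Brown — 2 peers.

2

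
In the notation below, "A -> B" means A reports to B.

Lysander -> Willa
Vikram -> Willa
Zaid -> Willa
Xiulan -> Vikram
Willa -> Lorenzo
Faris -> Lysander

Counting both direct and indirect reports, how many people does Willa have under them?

Willa directly manages Vikram, Zaid, Lysander. Under Vikram: Xiulan (1). Zaid has no reports. Under Lysander: Faris (1). So Willa's organization is 3 direct reports plus everyone under them: 2 + 1 + 2 = 5.

5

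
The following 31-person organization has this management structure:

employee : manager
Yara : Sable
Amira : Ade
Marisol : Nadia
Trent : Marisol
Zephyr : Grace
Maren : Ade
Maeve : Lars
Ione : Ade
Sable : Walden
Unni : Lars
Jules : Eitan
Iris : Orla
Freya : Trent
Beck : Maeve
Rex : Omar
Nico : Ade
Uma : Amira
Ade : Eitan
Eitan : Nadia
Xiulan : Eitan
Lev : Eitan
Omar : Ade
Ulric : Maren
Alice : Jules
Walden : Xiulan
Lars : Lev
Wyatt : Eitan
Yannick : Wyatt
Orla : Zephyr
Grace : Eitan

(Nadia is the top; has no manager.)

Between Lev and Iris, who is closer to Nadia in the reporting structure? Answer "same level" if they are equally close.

Lev is 2 levels below Nadia; Iris is 5. Lev is higher.

Lev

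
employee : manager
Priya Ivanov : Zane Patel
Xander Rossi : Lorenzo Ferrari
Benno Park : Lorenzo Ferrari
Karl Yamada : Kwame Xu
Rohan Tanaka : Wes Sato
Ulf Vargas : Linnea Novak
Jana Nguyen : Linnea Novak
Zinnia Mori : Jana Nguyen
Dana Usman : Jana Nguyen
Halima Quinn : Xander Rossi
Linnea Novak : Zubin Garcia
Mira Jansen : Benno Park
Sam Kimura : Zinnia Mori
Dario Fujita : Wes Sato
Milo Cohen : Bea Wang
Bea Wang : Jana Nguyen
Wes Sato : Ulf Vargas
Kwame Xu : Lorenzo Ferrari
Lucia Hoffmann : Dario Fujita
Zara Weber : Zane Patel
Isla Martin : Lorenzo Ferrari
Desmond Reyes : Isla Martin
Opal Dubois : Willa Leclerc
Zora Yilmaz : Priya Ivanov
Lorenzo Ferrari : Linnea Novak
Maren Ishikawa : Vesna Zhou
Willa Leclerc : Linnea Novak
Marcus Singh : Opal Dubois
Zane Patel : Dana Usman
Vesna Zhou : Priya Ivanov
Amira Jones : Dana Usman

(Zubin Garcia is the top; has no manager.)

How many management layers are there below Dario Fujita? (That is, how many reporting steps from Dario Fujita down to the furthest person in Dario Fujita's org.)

The longest chain under Dario Fujita runs Dario Fujita → Lucia Hoffmann, which is 1 level below Dario Fujita.

1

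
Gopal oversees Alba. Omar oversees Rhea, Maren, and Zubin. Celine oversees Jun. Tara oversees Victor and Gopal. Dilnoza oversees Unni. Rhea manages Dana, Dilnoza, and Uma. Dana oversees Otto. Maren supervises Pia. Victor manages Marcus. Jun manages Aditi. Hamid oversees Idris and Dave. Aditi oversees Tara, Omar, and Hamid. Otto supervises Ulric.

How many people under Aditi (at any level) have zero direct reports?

9

The people in Aditi's organization with no one reporting to them are Dave, Idris, Zubin, Pia, Uma, Unni, Ulric, Alba, Marcus. That is 9.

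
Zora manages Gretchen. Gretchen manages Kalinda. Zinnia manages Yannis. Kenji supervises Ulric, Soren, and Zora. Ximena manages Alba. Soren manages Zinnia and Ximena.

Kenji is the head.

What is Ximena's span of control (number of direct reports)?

Ximena directly manages Alba. That is 1 direct report.

1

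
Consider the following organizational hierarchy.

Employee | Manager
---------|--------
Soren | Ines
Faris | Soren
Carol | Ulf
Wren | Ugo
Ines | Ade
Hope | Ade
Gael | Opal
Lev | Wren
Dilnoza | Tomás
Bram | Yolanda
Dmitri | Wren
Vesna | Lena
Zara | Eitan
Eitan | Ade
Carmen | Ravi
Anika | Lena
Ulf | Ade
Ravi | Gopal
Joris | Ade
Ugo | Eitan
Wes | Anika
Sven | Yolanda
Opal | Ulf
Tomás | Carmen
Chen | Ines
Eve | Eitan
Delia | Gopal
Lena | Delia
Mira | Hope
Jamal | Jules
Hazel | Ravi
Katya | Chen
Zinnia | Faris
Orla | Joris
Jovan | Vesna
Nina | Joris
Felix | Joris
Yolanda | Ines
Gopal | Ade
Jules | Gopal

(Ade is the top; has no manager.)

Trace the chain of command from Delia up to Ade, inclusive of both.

Delia -> Gopal -> Ade

Delia reports to Gopal. Gopal reports to Ade. Ade is at the top.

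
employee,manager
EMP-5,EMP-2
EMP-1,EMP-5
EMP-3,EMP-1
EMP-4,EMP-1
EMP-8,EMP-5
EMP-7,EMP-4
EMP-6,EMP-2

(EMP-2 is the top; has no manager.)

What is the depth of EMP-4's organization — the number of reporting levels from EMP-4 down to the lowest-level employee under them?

The longest chain under EMP-4 runs EMP-4 → EMP-7, which is 1 level below EMP-4.

1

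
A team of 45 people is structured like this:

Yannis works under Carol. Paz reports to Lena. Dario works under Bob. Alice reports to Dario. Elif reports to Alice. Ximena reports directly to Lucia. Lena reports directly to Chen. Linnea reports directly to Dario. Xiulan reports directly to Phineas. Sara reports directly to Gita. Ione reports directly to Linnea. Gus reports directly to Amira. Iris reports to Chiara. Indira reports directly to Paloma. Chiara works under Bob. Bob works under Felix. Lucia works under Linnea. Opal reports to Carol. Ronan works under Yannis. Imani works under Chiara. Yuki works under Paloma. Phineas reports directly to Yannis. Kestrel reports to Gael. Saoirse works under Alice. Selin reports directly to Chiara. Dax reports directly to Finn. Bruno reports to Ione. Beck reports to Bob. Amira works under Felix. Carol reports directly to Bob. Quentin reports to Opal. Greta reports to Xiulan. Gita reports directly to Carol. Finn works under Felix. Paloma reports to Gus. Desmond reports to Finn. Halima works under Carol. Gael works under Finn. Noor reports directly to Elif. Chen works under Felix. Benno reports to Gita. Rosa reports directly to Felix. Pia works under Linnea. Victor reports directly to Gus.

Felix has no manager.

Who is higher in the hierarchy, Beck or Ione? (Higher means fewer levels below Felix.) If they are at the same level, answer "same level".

Beck is 2 levels below Felix; Ione is 4. Beck is higher.

Beck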